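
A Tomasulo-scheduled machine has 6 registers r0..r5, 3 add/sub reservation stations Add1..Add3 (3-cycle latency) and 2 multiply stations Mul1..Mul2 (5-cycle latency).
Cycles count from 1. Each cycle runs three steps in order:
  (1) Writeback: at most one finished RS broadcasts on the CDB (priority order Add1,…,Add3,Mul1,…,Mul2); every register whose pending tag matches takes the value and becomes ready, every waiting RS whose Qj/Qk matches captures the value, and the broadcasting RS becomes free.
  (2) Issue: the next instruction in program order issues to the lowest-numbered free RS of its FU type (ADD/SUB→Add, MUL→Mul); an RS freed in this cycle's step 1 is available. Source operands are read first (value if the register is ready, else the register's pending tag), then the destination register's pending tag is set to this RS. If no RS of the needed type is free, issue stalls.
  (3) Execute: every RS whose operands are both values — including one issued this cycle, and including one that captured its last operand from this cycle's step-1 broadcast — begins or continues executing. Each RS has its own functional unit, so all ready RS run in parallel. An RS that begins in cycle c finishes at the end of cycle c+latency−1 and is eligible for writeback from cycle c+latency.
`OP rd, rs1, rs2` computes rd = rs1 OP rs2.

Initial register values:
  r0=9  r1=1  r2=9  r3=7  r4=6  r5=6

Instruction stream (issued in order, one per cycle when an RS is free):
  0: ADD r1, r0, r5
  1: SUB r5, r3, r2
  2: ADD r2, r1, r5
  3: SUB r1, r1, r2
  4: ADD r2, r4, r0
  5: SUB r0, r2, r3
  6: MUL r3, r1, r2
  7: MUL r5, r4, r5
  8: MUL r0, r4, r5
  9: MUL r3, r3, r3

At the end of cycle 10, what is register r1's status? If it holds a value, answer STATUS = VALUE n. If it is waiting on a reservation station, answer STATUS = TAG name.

STATUS = TAG Add1

cycle 1: issue ADD r1<-Add1 // r0:9,r1:Add1,r2:9,r3:7,r4:6,r5:6
cycle 2: issue SUB r5<-Add2 // r0:9,r1:Add1,r2:9,r3:7,r4:6,r5:Add2
cycle 3: issue ADD r2<-Add3 // r0:9,r1:Add1,r2:Add3,r3:7,r4:6,r5:Add2
cycle 4: CDB Add1=15; issue SUB r1<-Add1 // r0:9,r1:Add1,r2:Add3,r3:7,r4:6,r5:Add2
cycle 5: CDB Add2=-2; issue ADD r2<-Add2 // r0:9,r1:Add1,r2:Add2,r3:7,r4:6,r5:-2
cycle 6: stall // r0:9,r1:Add1,r2:Add2,r3:7,r4:6,r5:-2
cycle 7: stall // r0:9,r1:Add1,r2:Add2,r3:7,r4:6,r5:-2
cycle 8: CDB Add2=15; issue SUB r0<-Add2 // r0:Add2,r1:Add1,r2:15,r3:7,r4:6,r5:-2
cycle 9: CDB Add3=13; issue MUL r3<-Mul1 // r0:Add2,r1:Add1,r2:15,r3:Mul1,r4:6,r5:-2
cycle 10: issue MUL r5<-Mul2 // r0:Add2,r1:Add1,r2:15,r3:Mul1,r4:6,r5:Mul2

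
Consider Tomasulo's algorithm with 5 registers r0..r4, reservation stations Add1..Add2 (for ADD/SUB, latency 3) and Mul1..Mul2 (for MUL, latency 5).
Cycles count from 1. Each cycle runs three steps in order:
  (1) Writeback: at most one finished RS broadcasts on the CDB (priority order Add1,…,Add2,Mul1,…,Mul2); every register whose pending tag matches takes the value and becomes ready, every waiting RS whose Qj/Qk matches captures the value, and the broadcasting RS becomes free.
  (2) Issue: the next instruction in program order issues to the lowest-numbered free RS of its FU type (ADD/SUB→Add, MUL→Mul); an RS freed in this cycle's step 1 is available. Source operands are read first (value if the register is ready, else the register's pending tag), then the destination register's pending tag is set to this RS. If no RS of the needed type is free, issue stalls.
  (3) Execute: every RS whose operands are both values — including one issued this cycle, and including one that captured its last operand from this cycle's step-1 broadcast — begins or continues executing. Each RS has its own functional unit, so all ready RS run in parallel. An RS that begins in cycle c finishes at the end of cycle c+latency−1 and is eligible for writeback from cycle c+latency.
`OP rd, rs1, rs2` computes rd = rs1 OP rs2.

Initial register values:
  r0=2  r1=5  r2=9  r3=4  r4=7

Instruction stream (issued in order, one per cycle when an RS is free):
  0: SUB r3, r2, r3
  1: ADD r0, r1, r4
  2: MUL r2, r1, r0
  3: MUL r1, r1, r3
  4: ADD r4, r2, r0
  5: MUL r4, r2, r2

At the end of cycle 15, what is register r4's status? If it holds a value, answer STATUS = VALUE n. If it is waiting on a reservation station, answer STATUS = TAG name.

STATUS = VALUE 3600

cycle 1: issue SUB r3<-Add1 // r0:2,r1:5,r2:9,r3:Add1,r4:7
cycle 2: issue ADD r0<-Add2 // r0:Add2,r1:5,r2:9,r3:Add1,r4:7
cycle 3: issue MUL r2<-Mul1 // r0:Add2,r1:5,r2:Mul1,r3:Add1,r4:7
cycle 4: CDB Add1=5; issue MUL r1<-Mul2 // r0:Add2,r1:Mul2,r2:Mul1,r3:5,r4:7
cycle 5: CDB Add2=12; issue ADD r4<-Add1 // r0:12,r1:Mul2,r2:Mul1,r3:5,r4:Add1
cycle 6: stall // r0:12,r1:Mul2,r2:Mul1,r3:5,r4:Add1
cycle 7: stall // r0:12,r1:Mul2,r2:Mul1,r3:5,r4:Add1
cycle 8: stall // r0:12,r1:Mul2,r2:Mul1,r3:5,r4:Add1
cycle 9: CDB Mul2=25; issue MUL r4<-Mul2 // r0:12,r1:25,r2:Mul1,r3:5,r4:Mul2
cycle 10: CDB Mul1=60 // r0:12,r1:25,r2:60,r3:5,r4:Mul2
cycle 11: - // r0:12,r1:25,r2:60,r3:5,r4:Mul2
cycle 12: - // r0:12,r1:25,r2:60,r3:5,r4:Mul2
cycle 13: CDB Add1=72 // r0:12,r1:25,r2:60,r3:5,r4:Mul2
cycle 14: - // r0:12,r1:25,r2:60,r3:5,r4:Mul2
cycle 15: CDB Mul2=3600 // r0:12,r1:25,r2:60,r3:5,r4:3600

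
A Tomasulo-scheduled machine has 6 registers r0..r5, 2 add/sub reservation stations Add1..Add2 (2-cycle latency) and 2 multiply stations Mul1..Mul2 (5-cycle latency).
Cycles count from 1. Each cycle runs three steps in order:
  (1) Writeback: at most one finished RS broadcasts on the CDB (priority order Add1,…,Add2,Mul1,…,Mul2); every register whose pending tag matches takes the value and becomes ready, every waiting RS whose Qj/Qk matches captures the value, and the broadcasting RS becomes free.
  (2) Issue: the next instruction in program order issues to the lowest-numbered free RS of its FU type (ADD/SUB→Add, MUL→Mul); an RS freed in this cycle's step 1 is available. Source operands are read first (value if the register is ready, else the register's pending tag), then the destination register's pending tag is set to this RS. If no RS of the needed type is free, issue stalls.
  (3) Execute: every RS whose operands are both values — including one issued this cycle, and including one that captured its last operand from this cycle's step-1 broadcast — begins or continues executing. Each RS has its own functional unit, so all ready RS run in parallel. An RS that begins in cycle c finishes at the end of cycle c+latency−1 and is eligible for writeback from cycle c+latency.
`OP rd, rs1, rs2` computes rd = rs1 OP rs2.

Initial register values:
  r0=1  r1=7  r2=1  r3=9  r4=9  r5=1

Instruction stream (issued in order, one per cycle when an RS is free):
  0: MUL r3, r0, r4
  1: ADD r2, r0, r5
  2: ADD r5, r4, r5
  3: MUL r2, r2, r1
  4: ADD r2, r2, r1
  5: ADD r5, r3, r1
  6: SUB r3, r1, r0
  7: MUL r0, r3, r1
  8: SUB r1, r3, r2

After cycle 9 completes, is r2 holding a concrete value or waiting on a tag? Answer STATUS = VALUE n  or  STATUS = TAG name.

STATUS = TAG Add1

cycle 1: issue MUL r3<-Mul1 // r0:1,r1:7,r2:1,r3:Mul1,r4:9,r5:1
cycle 2: issue ADD r2<-Add1 // r0:1,r1:7,r2:Add1,r3:Mul1,r4:9,r5:1
cycle 3: issue ADD r5<-Add2 // r0:1,r1:7,r2:Add1,r3:Mul1,r4:9,r5:Add2
cycle 4: CDB Add1=2; issue MUL r2<-Mul2 // r0:1,r1:7,r2:Mul2,r3:Mul1,r4:9,r5:Add2
cycle 5: CDB Add2=10; issue ADD r2<-Add1 // r0:1,r1:7,r2:Add1,r3:Mul1,r4:9,r5:10
cycle 6: CDB Mul1=9; issue ADD r5<-Add2 // r0:1,r1:7,r2:Add1,r3:9,r4:9,r5:Add2
cycle 7: stall // r0:1,r1:7,r2:Add1,r3:9,r4:9,r5:Add2
cycle 8: CDB Add2=16; issue SUB r3<-Add2 // r0:1,r1:7,r2:Add1,r3:Add2,r4:9,r5:16
cycle 9: CDB Mul2=14; issue MUL r0<-Mul1 // r0:Mul1,r1:7,r2:Add1,r3:Add2,r4:9,r5:16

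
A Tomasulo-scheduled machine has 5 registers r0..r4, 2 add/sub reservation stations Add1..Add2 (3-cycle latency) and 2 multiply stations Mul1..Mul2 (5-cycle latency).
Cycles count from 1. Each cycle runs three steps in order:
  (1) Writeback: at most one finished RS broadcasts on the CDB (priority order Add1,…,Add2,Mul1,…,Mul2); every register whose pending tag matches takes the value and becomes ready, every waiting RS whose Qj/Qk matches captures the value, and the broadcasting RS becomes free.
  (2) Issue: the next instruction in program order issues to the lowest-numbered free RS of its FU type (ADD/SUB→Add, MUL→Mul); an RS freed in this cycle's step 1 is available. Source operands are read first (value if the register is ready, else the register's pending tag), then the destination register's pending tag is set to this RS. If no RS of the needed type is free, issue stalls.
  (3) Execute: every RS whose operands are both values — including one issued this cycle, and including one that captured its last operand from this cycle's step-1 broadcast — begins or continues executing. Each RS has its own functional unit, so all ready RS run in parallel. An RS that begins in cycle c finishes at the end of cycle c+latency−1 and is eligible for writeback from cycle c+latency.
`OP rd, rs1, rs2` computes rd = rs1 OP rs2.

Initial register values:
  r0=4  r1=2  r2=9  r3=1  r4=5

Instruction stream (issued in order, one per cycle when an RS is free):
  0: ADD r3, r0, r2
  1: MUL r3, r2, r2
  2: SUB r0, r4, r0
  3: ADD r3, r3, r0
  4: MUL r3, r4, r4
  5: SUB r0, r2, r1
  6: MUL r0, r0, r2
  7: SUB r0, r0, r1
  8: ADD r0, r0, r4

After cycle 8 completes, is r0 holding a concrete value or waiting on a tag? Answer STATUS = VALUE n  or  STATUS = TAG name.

  c1: issue ADD r3<-Add1  regs: r0:4,r1:2,r2:9,r3:Add1,r4:5
  c2: issue MUL r3<-Mul1  regs: r0:4,r1:2,r2:9,r3:Mul1,r4:5
  c3: issue SUB r0<-Add2  regs: r0:Add2,r1:2,r2:9,r3:Mul1,r4:5
  c4: CDB Add1=13; issue ADD r3<-Add1  regs: r0:Add2,r1:2,r2:9,r3:Add1,r4:5
  c5: issue MUL r3<-Mul2  regs: r0:Add2,r1:2,r2:9,r3:Mul2,r4:5
  c6: CDB Add2=1; issue SUB r0<-Add2  regs: r0:Add2,r1:2,r2:9,r3:Mul2,r4:5
  c7: CDB Mul1=81; issue MUL r0<-Mul1  regs: r0:Mul1,r1:2,r2:9,r3:Mul2,r4:5
  c8: stall  regs: r0:Mul1,r1:2,r2:9,r3:Mul2,r4:5

STATUS = TAG Mul1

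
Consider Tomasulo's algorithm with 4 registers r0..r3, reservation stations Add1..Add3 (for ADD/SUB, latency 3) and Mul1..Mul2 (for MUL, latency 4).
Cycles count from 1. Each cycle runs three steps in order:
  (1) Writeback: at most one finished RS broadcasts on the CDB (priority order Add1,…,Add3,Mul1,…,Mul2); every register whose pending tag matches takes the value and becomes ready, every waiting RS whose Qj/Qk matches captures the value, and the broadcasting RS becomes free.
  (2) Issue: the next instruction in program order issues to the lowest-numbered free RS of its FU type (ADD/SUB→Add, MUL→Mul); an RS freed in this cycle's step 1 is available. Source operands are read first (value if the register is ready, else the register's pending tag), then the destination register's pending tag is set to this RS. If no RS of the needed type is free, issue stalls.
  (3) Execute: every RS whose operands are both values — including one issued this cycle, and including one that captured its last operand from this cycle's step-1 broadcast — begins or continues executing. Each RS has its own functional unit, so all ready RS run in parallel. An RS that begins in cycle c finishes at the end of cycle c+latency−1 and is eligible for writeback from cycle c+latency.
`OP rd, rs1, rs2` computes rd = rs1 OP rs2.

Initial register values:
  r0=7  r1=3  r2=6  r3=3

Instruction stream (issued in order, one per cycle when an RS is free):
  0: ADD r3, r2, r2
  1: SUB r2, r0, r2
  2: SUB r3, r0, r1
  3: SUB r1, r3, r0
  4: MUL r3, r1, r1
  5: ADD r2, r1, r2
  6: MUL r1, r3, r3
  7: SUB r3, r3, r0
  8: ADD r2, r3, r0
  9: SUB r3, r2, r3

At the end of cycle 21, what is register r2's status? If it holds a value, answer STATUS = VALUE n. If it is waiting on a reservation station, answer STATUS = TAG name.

STATUS = VALUE 9

c1: issue ADD r3<-Add1 | r0:7,r1:3,r2:6,r3:Add1
c2: issue SUB r2<-Add2 | r0:7,r1:3,r2:Add2,r3:Add1
c3: issue SUB r3<-Add3 | r0:7,r1:3,r2:Add2,r3:Add3
c4: CDB Add1=12; issue SUB r1<-Add1 | r0:7,r1:Add1,r2:Add2,r3:Add3
c5: CDB Add2=1; issue MUL r3<-Mul1 | r0:7,r1:Add1,r2:1,r3:Mul1
c6: CDB Add3=4; issue ADD r2<-Add2 | r0:7,r1:Add1,r2:Add2,r3:Mul1
c7: issue MUL r1<-Mul2 | r0:7,r1:Mul2,r2:Add2,r3:Mul1
c8: issue SUB r3<-Add3 | r0:7,r1:Mul2,r2:Add2,r3:Add3
c9: CDB Add1=-3; issue ADD r2<-Add1 | r0:7,r1:Mul2,r2:Add1,r3:Add3
c10: stall | r0:7,r1:Mul2,r2:Add1,r3:Add3
c11: stall | r0:7,r1:Mul2,r2:Add1,r3:Add3
c12: CDB Add2=-2; issue SUB r3<-Add2 | r0:7,r1:Mul2,r2:Add1,r3:Add2
c13: CDB Mul1=9 | r0:7,r1:Mul2,r2:Add1,r3:Add2
c14: - | r0:7,r1:Mul2,r2:Add1,r3:Add2
c15: - | r0:7,r1:Mul2,r2:Add1,r3:Add2
c16: CDB Add3=2 | r0:7,r1:Mul2,r2:Add1,r3:Add2
c17: CDB Mul2=81 | r0:7,r1:81,r2:Add1,r3:Add2
c18: - | r0:7,r1:81,r2:Add1,r3:Add2
c19: CDB Add1=9 | r0:7,r1:81,r2:9,r3:Add2
c20: - | r0:7,r1:81,r2:9,r3:Add2
c21: - | r0:7,r1:81,r2:9,r3:Add2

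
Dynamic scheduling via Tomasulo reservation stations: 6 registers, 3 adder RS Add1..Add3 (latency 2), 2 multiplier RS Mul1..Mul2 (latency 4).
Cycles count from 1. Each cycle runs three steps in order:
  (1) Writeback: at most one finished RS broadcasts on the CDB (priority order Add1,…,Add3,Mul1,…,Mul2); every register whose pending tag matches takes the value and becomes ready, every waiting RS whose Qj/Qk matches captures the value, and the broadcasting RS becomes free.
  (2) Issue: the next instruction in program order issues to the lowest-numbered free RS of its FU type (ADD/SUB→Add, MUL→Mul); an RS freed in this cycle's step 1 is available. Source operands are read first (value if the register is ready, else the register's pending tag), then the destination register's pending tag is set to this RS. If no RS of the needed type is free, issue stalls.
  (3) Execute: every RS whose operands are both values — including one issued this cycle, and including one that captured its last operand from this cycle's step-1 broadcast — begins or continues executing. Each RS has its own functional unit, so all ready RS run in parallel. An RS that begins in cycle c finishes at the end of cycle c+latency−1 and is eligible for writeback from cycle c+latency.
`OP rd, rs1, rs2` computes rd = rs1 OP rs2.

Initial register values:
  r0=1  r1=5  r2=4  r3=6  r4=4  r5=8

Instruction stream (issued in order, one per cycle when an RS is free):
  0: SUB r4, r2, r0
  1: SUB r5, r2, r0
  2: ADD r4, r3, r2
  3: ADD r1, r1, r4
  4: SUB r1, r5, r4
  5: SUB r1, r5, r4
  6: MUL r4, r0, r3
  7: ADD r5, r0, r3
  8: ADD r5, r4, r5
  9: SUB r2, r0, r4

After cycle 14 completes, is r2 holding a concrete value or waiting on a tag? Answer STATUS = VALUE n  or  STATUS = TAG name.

STATUS = VALUE -5

c1: issue SUB r4<-Add1 | r0:1,r1:5,r2:4,r3:6,r4:Add1,r5:8
c2: issue SUB r5<-Add2 | r0:1,r1:5,r2:4,r3:6,r4:Add1,r5:Add2
c3: CDB Add1=3; issue ADD r4<-Add1 | r0:1,r1:5,r2:4,r3:6,r4:Add1,r5:Add2
c4: CDB Add2=3; issue ADD r1<-Add2 | r0:1,r1:Add2,r2:4,r3:6,r4:Add1,r5:3
c5: CDB Add1=10; issue SUB r1<-Add1 | r0:1,r1:Add1,r2:4,r3:6,r4:10,r5:3
c6: issue SUB r1<-Add3 | r0:1,r1:Add3,r2:4,r3:6,r4:10,r5:3
c7: CDB Add1=-7; issue MUL r4<-Mul1 | r0:1,r1:Add3,r2:4,r3:6,r4:Mul1,r5:3
c8: CDB Add2=15; issue ADD r5<-Add1 | r0:1,r1:Add3,r2:4,r3:6,r4:Mul1,r5:Add1
c9: CDB Add3=-7; issue ADD r5<-Add2 | r0:1,r1:-7,r2:4,r3:6,r4:Mul1,r5:Add2
c10: CDB Add1=7; issue SUB r2<-Add1 | r0:1,r1:-7,r2:Add1,r3:6,r4:Mul1,r5:Add2
c11: CDB Mul1=6 | r0:1,r1:-7,r2:Add1,r3:6,r4:6,r5:Add2
c12: - | r0:1,r1:-7,r2:Add1,r3:6,r4:6,r5:Add2
c13: CDB Add1=-5 | r0:1,r1:-7,r2:-5,r3:6,r4:6,r5:Add2
c14: CDB Add2=13 | r0:1,r1:-7,r2:-5,r3:6,r4:6,r5:13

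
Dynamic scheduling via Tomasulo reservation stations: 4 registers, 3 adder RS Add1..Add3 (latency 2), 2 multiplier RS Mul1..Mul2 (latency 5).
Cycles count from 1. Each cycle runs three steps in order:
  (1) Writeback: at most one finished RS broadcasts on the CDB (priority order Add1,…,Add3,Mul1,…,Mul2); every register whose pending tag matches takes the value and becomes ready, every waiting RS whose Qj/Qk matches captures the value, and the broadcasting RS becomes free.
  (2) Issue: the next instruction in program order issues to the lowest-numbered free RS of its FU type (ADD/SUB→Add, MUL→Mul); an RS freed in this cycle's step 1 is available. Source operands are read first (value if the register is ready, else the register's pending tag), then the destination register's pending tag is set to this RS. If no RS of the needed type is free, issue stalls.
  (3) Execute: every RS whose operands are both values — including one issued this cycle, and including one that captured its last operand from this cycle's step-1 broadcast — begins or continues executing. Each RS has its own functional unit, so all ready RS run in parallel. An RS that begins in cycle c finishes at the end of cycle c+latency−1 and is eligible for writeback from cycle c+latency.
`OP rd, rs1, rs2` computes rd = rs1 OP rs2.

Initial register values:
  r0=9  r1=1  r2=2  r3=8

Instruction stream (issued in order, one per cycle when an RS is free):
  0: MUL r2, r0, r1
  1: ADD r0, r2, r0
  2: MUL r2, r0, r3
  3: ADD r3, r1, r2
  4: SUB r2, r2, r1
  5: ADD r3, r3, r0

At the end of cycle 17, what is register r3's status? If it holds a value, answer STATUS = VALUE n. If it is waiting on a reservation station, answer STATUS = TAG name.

  c1: issue MUL r2<-Mul1  regs: r0:9,r1:1,r2:Mul1,r3:8
  c2: issue ADD r0<-Add1  regs: r0:Add1,r1:1,r2:Mul1,r3:8
  c3: issue MUL r2<-Mul2  regs: r0:Add1,r1:1,r2:Mul2,r3:8
  c4: issue ADD r3<-Add2  regs: r0:Add1,r1:1,r2:Mul2,r3:Add2
  c5: issue SUB r2<-Add3  regs: r0:Add1,r1:1,r2:Add3,r3:Add2
  c6: CDB Mul1=9; stall  regs: r0:Add1,r1:1,r2:Add3,r3:Add2
  c7: stall  regs: r0:Add1,r1:1,r2:Add3,r3:Add2
  c8: CDB Add1=18; issue ADD r3<-Add1  regs: r0:18,r1:1,r2:Add3,r3:Add1
  c9: -  regs: r0:18,r1:1,r2:Add3,r3:Add1
  c10: -  regs: r0:18,r1:1,r2:Add3,r3:Add1
  c11: -  regs: r0:18,r1:1,r2:Add3,r3:Add1
  c12: -  regs: r0:18,r1:1,r2:Add3,r3:Add1
  c13: CDB Mul2=144  regs: r0:18,r1:1,r2:Add3,r3:Add1
  c14: -  regs: r0:18,r1:1,r2:Add3,r3:Add1
  c15: CDB Add2=145  regs: r0:18,r1:1,r2:Add3,r3:Add1
  c16: CDB Add3=143  regs: r0:18,r1:1,r2:143,r3:Add1
  c17: CDB Add1=163  regs: r0:18,r1:1,r2:143,r3:163

STATUS = VALUE 163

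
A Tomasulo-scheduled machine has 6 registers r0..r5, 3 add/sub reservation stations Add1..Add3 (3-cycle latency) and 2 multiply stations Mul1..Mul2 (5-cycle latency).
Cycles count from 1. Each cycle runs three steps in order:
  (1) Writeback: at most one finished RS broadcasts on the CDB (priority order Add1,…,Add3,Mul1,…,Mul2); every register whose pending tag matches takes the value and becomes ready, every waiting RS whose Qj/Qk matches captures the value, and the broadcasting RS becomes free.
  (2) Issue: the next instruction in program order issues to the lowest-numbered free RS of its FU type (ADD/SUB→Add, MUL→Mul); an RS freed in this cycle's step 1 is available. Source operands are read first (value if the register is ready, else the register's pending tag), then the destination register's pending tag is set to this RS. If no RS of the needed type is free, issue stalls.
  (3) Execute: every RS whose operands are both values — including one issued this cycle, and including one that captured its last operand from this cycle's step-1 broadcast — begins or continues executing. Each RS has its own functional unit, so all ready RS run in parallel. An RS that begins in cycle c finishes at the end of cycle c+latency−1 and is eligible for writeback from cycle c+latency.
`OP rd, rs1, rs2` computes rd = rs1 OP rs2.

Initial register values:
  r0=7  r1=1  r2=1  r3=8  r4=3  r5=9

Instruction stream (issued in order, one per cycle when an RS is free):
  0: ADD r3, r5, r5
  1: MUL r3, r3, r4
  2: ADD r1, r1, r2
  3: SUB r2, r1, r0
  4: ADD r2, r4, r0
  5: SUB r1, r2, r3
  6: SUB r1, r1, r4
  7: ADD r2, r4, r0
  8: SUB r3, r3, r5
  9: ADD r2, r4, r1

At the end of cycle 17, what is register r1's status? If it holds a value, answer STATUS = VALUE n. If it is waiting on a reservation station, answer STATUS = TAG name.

STATUS = VALUE -47

c1: issue ADD r3<-Add1 | r0:7,r1:1,r2:1,r3:Add1,r4:3,r5:9
c2: issue MUL r3<-Mul1 | r0:7,r1:1,r2:1,r3:Mul1,r4:3,r5:9
c3: issue ADD r1<-Add2 | r0:7,r1:Add2,r2:1,r3:Mul1,r4:3,r5:9
c4: CDB Add1=18; issue SUB r2<-Add1 | r0:7,r1:Add2,r2:Add1,r3:Mul1,r4:3,r5:9
c5: issue ADD r2<-Add3 | r0:7,r1:Add2,r2:Add3,r3:Mul1,r4:3,r5:9
c6: CDB Add2=2; issue SUB r1<-Add2 | r0:7,r1:Add2,r2:Add3,r3:Mul1,r4:3,r5:9
c7: stall | r0:7,r1:Add2,r2:Add3,r3:Mul1,r4:3,r5:9
c8: CDB Add3=10; issue SUB r1<-Add3 | r0:7,r1:Add3,r2:10,r3:Mul1,r4:3,r5:9
c9: CDB Add1=-5; issue ADD r2<-Add1 | r0:7,r1:Add3,r2:Add1,r3:Mul1,r4:3,r5:9
c10: CDB Mul1=54; stall | r0:7,r1:Add3,r2:Add1,r3:54,r4:3,r5:9
c11: stall | r0:7,r1:Add3,r2:Add1,r3:54,r4:3,r5:9
c12: CDB Add1=10; issue SUB r3<-Add1 | r0:7,r1:Add3,r2:10,r3:Add1,r4:3,r5:9
c13: CDB Add2=-44; issue ADD r2<-Add2 | r0:7,r1:Add3,r2:Add2,r3:Add1,r4:3,r5:9
c14: - | r0:7,r1:Add3,r2:Add2,r3:Add1,r4:3,r5:9
c15: CDB Add1=45 | r0:7,r1:Add3,r2:Add2,r3:45,r4:3,r5:9
c16: CDB Add3=-47 | r0:7,r1:-47,r2:Add2,r3:45,r4:3,r5:9
c17: - | r0:7,r1:-47,r2:Add2,r3:45,r4:3,r5:9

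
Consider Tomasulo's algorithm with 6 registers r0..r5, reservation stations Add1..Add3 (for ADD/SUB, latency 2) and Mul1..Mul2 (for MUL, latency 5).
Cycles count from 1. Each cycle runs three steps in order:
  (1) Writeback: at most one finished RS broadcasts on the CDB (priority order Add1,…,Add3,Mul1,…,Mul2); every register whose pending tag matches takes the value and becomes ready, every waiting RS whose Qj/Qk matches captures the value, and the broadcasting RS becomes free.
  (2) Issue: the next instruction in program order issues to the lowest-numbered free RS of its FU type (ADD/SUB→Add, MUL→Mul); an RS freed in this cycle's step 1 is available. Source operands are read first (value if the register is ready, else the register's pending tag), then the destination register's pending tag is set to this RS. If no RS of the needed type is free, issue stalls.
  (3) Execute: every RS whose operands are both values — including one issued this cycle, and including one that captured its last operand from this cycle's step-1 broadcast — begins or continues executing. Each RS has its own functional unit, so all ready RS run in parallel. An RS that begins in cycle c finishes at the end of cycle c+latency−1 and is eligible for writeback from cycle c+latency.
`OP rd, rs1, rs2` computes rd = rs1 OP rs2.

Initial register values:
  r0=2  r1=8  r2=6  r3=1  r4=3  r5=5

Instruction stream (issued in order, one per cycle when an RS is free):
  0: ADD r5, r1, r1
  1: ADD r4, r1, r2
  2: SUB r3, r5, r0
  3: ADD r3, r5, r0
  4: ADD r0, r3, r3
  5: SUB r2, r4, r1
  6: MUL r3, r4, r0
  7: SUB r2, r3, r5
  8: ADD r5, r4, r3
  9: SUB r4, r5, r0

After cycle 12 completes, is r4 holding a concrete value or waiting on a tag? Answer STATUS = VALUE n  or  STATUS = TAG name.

c1: issue ADD r5<-Add1 | r0:2,r1:8,r2:6,r3:1,r4:3,r5:Add1
c2: issue ADD r4<-Add2 | r0:2,r1:8,r2:6,r3:1,r4:Add2,r5:Add1
c3: CDB Add1=16; issue SUB r3<-Add1 | r0:2,r1:8,r2:6,r3:Add1,r4:Add2,r5:16
c4: CDB Add2=14; issue ADD r3<-Add2 | r0:2,r1:8,r2:6,r3:Add2,r4:14,r5:16
c5: CDB Add1=14; issue ADD r0<-Add1 | r0:Add1,r1:8,r2:6,r3:Add2,r4:14,r5:16
c6: CDB Add2=18; issue SUB r2<-Add2 | r0:Add1,r1:8,r2:Add2,r3:18,r4:14,r5:16
c7: issue MUL r3<-Mul1 | r0:Add1,r1:8,r2:Add2,r3:Mul1,r4:14,r5:16
c8: CDB Add1=36; issue SUB r2<-Add1 | r0:36,r1:8,r2:Add1,r3:Mul1,r4:14,r5:16
c9: CDB Add2=6; issue ADD r5<-Add2 | r0:36,r1:8,r2:Add1,r3:Mul1,r4:14,r5:Add2
c10: issue SUB r4<-Add3 | r0:36,r1:8,r2:Add1,r3:Mul1,r4:Add3,r5:Add2
c11: - | r0:36,r1:8,r2:Add1,r3:Mul1,r4:Add3,r5:Add2
c12: - | r0:36,r1:8,r2:Add1,r3:Mul1,r4:Add3,r5:Add2

STATUS = TAG Add3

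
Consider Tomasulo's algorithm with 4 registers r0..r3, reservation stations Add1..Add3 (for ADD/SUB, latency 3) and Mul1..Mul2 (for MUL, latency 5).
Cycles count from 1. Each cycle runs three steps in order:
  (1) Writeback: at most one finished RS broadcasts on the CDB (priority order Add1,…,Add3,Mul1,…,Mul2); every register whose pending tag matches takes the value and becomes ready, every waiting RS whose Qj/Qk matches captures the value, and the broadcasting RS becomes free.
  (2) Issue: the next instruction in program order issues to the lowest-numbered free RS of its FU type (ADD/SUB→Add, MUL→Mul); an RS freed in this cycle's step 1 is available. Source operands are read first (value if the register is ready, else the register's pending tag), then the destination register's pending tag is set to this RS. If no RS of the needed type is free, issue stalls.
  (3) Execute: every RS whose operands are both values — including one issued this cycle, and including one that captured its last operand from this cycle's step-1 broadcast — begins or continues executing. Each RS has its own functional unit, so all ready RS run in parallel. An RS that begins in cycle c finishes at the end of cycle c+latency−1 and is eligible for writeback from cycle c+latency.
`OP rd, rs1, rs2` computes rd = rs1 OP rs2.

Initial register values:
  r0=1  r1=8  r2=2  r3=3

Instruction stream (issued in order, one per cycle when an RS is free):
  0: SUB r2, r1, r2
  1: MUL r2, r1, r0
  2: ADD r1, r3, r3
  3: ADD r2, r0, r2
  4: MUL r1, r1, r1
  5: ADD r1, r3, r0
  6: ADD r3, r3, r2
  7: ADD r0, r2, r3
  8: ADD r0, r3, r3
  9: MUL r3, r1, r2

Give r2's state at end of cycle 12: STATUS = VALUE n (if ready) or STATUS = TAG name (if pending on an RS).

cycle 1: issue SUB r2<-Add1 // r0:1,r1:8,r2:Add1,r3:3
cycle 2: issue MUL r2<-Mul1 // r0:1,r1:8,r2:Mul1,r3:3
cycle 3: issue ADD r1<-Add2 // r0:1,r1:Add2,r2:Mul1,r3:3
cycle 4: CDB Add1=6; issue ADD r2<-Add1 // r0:1,r1:Add2,r2:Add1,r3:3
cycle 5: issue MUL r1<-Mul2 // r0:1,r1:Mul2,r2:Add1,r3:3
cycle 6: CDB Add2=6; issue ADD r1<-Add2 // r0:1,r1:Add2,r2:Add1,r3:3
cycle 7: CDB Mul1=8; issue ADD r3<-Add3 // r0:1,r1:Add2,r2:Add1,r3:Add3
cycle 8: stall // r0:1,r1:Add2,r2:Add1,r3:Add3
cycle 9: CDB Add2=4; issue ADD r0<-Add2 // r0:Add2,r1:4,r2:Add1,r3:Add3
cycle 10: CDB Add1=9; issue ADD r0<-Add1 // r0:Add1,r1:4,r2:9,r3:Add3
cycle 11: CDB Mul2=36; issue MUL r3<-Mul1 // r0:Add1,r1:4,r2:9,r3:Mul1
cycle 12: - // r0:Add1,r1:4,r2:9,r3:Mul1

STATUS = VALUE 9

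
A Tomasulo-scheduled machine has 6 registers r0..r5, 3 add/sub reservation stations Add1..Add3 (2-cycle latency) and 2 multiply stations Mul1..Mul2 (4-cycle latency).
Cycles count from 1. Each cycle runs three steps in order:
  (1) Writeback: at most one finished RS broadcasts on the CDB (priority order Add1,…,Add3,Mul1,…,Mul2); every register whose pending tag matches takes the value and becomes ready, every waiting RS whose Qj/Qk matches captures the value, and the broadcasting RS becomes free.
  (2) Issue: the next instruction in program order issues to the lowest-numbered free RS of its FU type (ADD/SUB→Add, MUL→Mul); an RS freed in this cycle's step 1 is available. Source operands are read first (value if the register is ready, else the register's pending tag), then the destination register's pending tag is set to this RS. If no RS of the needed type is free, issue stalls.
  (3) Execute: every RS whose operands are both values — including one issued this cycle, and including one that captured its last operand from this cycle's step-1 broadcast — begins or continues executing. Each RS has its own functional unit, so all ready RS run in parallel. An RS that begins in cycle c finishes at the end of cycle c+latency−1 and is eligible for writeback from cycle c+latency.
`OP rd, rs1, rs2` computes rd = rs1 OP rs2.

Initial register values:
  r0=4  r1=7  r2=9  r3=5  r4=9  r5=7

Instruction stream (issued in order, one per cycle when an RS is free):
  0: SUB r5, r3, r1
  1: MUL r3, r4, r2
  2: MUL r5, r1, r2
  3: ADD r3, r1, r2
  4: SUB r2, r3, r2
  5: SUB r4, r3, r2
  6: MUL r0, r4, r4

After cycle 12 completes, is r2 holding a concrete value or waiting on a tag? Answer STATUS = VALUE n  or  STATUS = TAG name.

STATUS = VALUE 7

cycle 1: issue SUB r5<-Add1 // r0:4,r1:7,r2:9,r3:5,r4:9,r5:Add1
cycle 2: issue MUL r3<-Mul1 // r0:4,r1:7,r2:9,r3:Mul1,r4:9,r5:Add1
cycle 3: CDB Add1=-2; issue MUL r5<-Mul2 // r0:4,r1:7,r2:9,r3:Mul1,r4:9,r5:Mul2
cycle 4: issue ADD r3<-Add1 // r0:4,r1:7,r2:9,r3:Add1,r4:9,r5:Mul2
cycle 5: issue SUB r2<-Add2 // r0:4,r1:7,r2:Add2,r3:Add1,r4:9,r5:Mul2
cycle 6: CDB Add1=16; issue SUB r4<-Add1 // r0:4,r1:7,r2:Add2,r3:16,r4:Add1,r5:Mul2
cycle 7: CDB Mul1=81; issue MUL r0<-Mul1 // r0:Mul1,r1:7,r2:Add2,r3:16,r4:Add1,r5:Mul2
cycle 8: CDB Add2=7 // r0:Mul1,r1:7,r2:7,r3:16,r4:Add1,r5:Mul2
cycle 9: CDB Mul2=63 // r0:Mul1,r1:7,r2:7,r3:16,r4:Add1,r5:63
cycle 10: CDB Add1=9 // r0:Mul1,r1:7,r2:7,r3:16,r4:9,r5:63
cycle 11: - // r0:Mul1,r1:7,r2:7,r3:16,r4:9,r5:63
cycle 12: - // r0:Mul1,r1:7,r2:7,r3:16,r4:9,r5:63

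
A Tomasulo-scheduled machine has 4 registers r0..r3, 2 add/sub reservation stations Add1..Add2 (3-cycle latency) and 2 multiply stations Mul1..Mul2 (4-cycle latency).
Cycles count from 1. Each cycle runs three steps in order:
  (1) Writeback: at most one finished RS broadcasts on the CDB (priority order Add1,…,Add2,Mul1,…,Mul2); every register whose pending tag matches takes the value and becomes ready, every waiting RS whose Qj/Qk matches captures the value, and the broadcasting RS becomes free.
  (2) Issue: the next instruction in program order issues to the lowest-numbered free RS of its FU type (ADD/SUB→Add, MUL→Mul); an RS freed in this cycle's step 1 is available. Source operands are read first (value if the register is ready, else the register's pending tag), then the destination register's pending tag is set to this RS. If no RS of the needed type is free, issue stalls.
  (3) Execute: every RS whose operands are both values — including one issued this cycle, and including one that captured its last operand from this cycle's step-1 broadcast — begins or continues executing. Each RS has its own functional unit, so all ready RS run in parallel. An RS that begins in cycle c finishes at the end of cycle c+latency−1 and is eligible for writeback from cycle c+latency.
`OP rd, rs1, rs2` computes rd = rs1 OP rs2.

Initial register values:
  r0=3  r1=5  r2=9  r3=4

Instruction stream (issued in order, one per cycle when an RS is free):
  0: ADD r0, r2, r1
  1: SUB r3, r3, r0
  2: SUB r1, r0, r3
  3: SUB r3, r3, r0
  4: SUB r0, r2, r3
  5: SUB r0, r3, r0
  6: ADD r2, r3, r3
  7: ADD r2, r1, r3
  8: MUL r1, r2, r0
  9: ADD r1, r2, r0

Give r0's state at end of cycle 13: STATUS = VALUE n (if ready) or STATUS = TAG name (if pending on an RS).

cycle 1: issue ADD r0<-Add1 // r0:Add1,r1:5,r2:9,r3:4
cycle 2: issue SUB r3<-Add2 // r0:Add1,r1:5,r2:9,r3:Add2
cycle 3: stall // r0:Add1,r1:5,r2:9,r3:Add2
cycle 4: CDB Add1=14; issue SUB r1<-Add1 // r0:14,r1:Add1,r2:9,r3:Add2
cycle 5: stall // r0:14,r1:Add1,r2:9,r3:Add2
cycle 6: stall // r0:14,r1:Add1,r2:9,r3:Add2
cycle 7: CDB Add2=-10; issue SUB r3<-Add2 // r0:14,r1:Add1,r2:9,r3:Add2
cycle 8: stall // r0:14,r1:Add1,r2:9,r3:Add2
cycle 9: stall // r0:14,r1:Add1,r2:9,r3:Add2
cycle 10: CDB Add1=24; issue SUB r0<-Add1 // r0:Add1,r1:24,r2:9,r3:Add2
cycle 11: CDB Add2=-24; issue SUB r0<-Add2 // r0:Add2,r1:24,r2:9,r3:-24
cycle 12: stall // r0:Add2,r1:24,r2:9,r3:-24
cycle 13: stall // r0:Add2,r1:24,r2:9,r3:-24

STATUS = TAG Add2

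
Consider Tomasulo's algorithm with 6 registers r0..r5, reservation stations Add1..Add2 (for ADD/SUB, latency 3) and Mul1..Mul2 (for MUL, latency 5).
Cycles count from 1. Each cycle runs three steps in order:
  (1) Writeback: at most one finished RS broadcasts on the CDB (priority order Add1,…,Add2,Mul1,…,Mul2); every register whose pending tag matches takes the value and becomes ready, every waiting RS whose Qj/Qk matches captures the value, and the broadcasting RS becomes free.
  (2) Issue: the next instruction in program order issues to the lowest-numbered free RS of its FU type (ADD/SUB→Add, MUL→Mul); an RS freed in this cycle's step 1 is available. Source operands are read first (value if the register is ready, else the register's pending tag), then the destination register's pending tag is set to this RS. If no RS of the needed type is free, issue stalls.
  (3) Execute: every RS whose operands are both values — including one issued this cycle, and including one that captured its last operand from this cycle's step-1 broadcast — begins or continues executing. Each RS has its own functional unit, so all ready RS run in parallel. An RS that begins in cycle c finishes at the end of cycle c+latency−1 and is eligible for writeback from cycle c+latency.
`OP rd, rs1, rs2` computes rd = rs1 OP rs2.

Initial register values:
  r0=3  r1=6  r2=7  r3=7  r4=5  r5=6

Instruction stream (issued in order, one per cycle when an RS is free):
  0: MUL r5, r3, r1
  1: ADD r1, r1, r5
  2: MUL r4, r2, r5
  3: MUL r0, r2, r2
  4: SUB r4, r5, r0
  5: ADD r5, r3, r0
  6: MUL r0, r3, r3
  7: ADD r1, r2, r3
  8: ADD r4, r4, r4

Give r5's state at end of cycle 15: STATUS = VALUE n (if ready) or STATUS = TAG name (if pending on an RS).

STATUS = VALUE 56

cycle 1: issue MUL r5<-Mul1 // r0:3,r1:6,r2:7,r3:7,r4:5,r5:Mul1
cycle 2: issue ADD r1<-Add1 // r0:3,r1:Add1,r2:7,r3:7,r4:5,r5:Mul1
cycle 3: issue MUL r4<-Mul2 // r0:3,r1:Add1,r2:7,r3:7,r4:Mul2,r5:Mul1
cycle 4: stall // r0:3,r1:Add1,r2:7,r3:7,r4:Mul2,r5:Mul1
cycle 5: stall // r0:3,r1:Add1,r2:7,r3:7,r4:Mul2,r5:Mul1
cycle 6: CDB Mul1=42; issue MUL r0<-Mul1 // r0:Mul1,r1:Add1,r2:7,r3:7,r4:Mul2,r5:42
cycle 7: issue SUB r4<-Add2 // r0:Mul1,r1:Add1,r2:7,r3:7,r4:Add2,r5:42
cycle 8: stall // r0:Mul1,r1:Add1,r2:7,r3:7,r4:Add2,r5:42
cycle 9: CDB Add1=48; issue ADD r5<-Add1 // r0:Mul1,r1:48,r2:7,r3:7,r4:Add2,r5:Add1
cycle 10: stall // r0:Mul1,r1:48,r2:7,r3:7,r4:Add2,r5:Add1
cycle 11: CDB Mul1=49; issue MUL r0<-Mul1 // r0:Mul1,r1:48,r2:7,r3:7,r4:Add2,r5:Add1
cycle 12: CDB Mul2=294; stall // r0:Mul1,r1:48,r2:7,r3:7,r4:Add2,r5:Add1
cycle 13: stall // r0:Mul1,r1:48,r2:7,r3:7,r4:Add2,r5:Add1
cycle 14: CDB Add1=56; issue ADD r1<-Add1 // r0:Mul1,r1:Add1,r2:7,r3:7,r4:Add2,r5:56
cycle 15: CDB Add2=-7; issue ADD r4<-Add2 // r0:Mul1,r1:Add1,r2:7,r3:7,r4:Add2,r5:56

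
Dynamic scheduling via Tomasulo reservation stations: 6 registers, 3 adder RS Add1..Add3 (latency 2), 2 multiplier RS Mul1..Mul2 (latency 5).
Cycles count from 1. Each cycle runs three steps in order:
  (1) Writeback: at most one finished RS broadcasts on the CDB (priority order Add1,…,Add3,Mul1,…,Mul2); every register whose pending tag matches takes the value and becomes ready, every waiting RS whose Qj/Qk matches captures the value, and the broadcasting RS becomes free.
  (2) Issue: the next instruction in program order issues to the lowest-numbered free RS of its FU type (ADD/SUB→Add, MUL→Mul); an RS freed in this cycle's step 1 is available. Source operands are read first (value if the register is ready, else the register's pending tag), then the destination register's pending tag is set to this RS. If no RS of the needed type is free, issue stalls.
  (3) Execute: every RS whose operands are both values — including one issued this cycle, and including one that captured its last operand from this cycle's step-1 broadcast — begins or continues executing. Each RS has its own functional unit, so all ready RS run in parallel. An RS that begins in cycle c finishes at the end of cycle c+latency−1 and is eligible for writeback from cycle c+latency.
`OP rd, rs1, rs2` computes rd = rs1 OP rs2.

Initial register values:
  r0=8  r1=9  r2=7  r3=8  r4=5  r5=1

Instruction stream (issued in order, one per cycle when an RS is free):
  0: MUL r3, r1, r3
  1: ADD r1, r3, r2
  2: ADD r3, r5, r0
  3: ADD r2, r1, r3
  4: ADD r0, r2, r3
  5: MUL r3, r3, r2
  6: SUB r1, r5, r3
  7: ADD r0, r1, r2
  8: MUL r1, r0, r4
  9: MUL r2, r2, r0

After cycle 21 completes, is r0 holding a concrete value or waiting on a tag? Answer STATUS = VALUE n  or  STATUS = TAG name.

  c1: issue MUL r3<-Mul1  regs: r0:8,r1:9,r2:7,r3:Mul1,r4:5,r5:1
  c2: issue ADD r1<-Add1  regs: r0:8,r1:Add1,r2:7,r3:Mul1,r4:5,r5:1
  c3: issue ADD r3<-Add2  regs: r0:8,r1:Add1,r2:7,r3:Add2,r4:5,r5:1
  c4: issue ADD r2<-Add3  regs: r0:8,r1:Add1,r2:Add3,r3:Add2,r4:5,r5:1
  c5: CDB Add2=9; issue ADD r0<-Add2  regs: r0:Add2,r1:Add1,r2:Add3,r3:9,r4:5,r5:1
  c6: CDB Mul1=72; issue MUL r3<-Mul1  regs: r0:Add2,r1:Add1,r2:Add3,r3:Mul1,r4:5,r5:1
  c7: stall  regs: r0:Add2,r1:Add1,r2:Add3,r3:Mul1,r4:5,r5:1
  c8: CDB Add1=79; issue SUB r1<-Add1  regs: r0:Add2,r1:Add1,r2:Add3,r3:Mul1,r4:5,r5:1
  c9: stall  regs: r0:Add2,r1:Add1,r2:Add3,r3:Mul1,r4:5,r5:1
  c10: CDB Add3=88; issue ADD r0<-Add3  regs: r0:Add3,r1:Add1,r2:88,r3:Mul1,r4:5,r5:1
  c11: issue MUL r1<-Mul2  regs: r0:Add3,r1:Mul2,r2:88,r3:Mul1,r4:5,r5:1
  c12: CDB Add2=97; stall  regs: r0:Add3,r1:Mul2,r2:88,r3:Mul1,r4:5,r5:1
  c13: stall  regs: r0:Add3,r1:Mul2,r2:88,r3:Mul1,r4:5,r5:1
  c14: stall  regs: r0:Add3,r1:Mul2,r2:88,r3:Mul1,r4:5,r5:1
  c15: CDB Mul1=792; issue MUL r2<-Mul1  regs: r0:Add3,r1:Mul2,r2:Mul1,r3:792,r4:5,r5:1
  c16: -  regs: r0:Add3,r1:Mul2,r2:Mul1,r3:792,r4:5,r5:1
  c17: CDB Add1=-791  regs: r0:Add3,r1:Mul2,r2:Mul1,r3:792,r4:5,r5:1
  c18: -  regs: r0:Add3,r1:Mul2,r2:Mul1,r3:792,r4:5,r5:1
  c19: CDB Add3=-703  regs: r0:-703,r1:Mul2,r2:Mul1,r3:792,r4:5,r5:1
  c20: -  regs: r0:-703,r1:Mul2,r2:Mul1,r3:792,r4:5,r5:1
  c21: -  regs: r0:-703,r1:Mul2,r2:Mul1,r3:792,r4:5,r5:1

STATUS = VALUE -703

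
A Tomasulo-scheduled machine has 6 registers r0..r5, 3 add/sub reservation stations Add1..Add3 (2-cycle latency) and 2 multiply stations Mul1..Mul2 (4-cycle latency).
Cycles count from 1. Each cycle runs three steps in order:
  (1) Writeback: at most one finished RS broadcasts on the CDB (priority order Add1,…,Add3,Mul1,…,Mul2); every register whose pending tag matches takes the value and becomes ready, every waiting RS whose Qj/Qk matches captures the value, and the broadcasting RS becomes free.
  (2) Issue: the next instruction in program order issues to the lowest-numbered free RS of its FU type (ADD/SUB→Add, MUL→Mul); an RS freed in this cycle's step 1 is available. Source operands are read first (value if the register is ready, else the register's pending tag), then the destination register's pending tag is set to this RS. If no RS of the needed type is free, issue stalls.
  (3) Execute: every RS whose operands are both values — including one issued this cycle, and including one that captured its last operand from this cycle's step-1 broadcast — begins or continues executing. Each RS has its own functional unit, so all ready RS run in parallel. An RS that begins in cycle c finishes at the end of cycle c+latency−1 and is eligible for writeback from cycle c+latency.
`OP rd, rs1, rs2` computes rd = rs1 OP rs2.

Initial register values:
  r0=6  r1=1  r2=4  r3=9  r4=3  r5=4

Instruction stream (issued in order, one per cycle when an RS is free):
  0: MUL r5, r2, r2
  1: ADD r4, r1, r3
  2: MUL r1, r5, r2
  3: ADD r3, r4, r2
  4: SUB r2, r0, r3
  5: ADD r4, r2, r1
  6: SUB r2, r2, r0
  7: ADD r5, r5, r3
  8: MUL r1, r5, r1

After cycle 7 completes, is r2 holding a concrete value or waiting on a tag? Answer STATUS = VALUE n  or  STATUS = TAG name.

c1: issue MUL r5<-Mul1 | r0:6,r1:1,r2:4,r3:9,r4:3,r5:Mul1
c2: issue ADD r4<-Add1 | r0:6,r1:1,r2:4,r3:9,r4:Add1,r5:Mul1
c3: issue MUL r1<-Mul2 | r0:6,r1:Mul2,r2:4,r3:9,r4:Add1,r5:Mul1
c4: CDB Add1=10; issue ADD r3<-Add1 | r0:6,r1:Mul2,r2:4,r3:Add1,r4:10,r5:Mul1
c5: CDB Mul1=16; issue SUB r2<-Add2 | r0:6,r1:Mul2,r2:Add2,r3:Add1,r4:10,r5:16
c6: CDB Add1=14; issue ADD r4<-Add1 | r0:6,r1:Mul2,r2:Add2,r3:14,r4:Add1,r5:16
c7: issue SUB r2<-Add3 | r0:6,r1:Mul2,r2:Add3,r3:14,r4:Add1,r5:16

STATUS = TAG Add3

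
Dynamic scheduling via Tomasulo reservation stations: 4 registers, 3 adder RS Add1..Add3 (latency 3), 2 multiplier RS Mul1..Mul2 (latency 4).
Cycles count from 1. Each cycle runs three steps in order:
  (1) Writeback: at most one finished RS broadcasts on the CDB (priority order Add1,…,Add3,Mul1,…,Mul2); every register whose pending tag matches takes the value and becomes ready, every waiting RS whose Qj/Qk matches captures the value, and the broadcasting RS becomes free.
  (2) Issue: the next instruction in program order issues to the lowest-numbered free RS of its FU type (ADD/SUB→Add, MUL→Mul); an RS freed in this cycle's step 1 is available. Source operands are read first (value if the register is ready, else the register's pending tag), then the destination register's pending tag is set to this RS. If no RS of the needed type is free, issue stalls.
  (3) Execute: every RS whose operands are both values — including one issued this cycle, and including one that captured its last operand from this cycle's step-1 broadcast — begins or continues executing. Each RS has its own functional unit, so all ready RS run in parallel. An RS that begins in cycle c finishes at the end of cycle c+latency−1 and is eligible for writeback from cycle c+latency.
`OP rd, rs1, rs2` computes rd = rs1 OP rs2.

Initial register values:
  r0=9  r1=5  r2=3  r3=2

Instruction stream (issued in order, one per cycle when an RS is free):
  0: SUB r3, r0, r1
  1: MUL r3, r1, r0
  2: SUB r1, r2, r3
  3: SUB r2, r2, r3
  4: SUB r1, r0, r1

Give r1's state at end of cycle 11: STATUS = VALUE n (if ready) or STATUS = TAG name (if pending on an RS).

c1: issue SUB r3<-Add1 | r0:9,r1:5,r2:3,r3:Add1
c2: issue MUL r3<-Mul1 | r0:9,r1:5,r2:3,r3:Mul1
c3: issue SUB r1<-Add2 | r0:9,r1:Add2,r2:3,r3:Mul1
c4: CDB Add1=4; issue SUB r2<-Add1 | r0:9,r1:Add2,r2:Add1,r3:Mul1
c5: issue SUB r1<-Add3 | r0:9,r1:Add3,r2:Add1,r3:Mul1
c6: CDB Mul1=45 | r0:9,r1:Add3,r2:Add1,r3:45
c7: - | r0:9,r1:Add3,r2:Add1,r3:45
c8: - | r0:9,r1:Add3,r2:Add1,r3:45
c9: CDB Add1=-42 | r0:9,r1:Add3,r2:-42,r3:45
c10: CDB Add2=-42 | r0:9,r1:Add3,r2:-42,r3:45
c11: - | r0:9,r1:Add3,r2:-42,r3:45

STATUS = TAG Add3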